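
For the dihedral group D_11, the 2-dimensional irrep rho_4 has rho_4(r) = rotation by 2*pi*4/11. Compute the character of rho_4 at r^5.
chi_{rho_4}(r^5) = 2*cos(2*pi*4*5/11) = 2*cos(4*pi/11)

Argument: rho_4(r^5) is rotation by angle 2*pi*4*5/11, whose trace is 2*cos(2*pi*4*5/11) = 2*cos(4*pi/11).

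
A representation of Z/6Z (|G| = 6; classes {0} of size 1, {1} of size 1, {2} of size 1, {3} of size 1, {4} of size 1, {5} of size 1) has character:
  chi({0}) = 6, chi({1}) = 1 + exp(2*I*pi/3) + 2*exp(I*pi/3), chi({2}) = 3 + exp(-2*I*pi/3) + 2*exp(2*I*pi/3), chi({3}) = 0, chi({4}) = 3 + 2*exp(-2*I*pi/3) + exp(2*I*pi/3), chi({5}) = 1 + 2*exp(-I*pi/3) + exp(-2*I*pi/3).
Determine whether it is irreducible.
Not irreducible (reducible): <chi, chi> = 10 > 1.

Justification: <chi, chi> = (1/|G|) sum_C |C| * |chi(C)|^2 = (1/6)[1*|6|^2 + 1*|1 + exp(2*I*pi/3) + 2*exp(I*pi/3)|^2 + 1*|3 + exp(-2*I*pi/3) + 2*exp(2*I*pi/3)|^2 + 1*|0|^2 + 1*|3 + 2*exp(-2*I*pi/3) + exp(2*I*pi/3)|^2 + 1*|1 + 2*exp(-I*pi/3) + exp(-2*I*pi/3)|^2]
  = (1/6)[(36) + (9) + (3) + (0) + (3) + (9)] = 60/6 = 10.
(Exp terms are combined using exp(i*s)*conj(exp(i*t)) = exp(i*(s-t)), and sums of them are collapsed using the identity that for every m > 1 the m distinct m-th roots of unity sum to 0, e.g. 1 + exp(2*I*pi/3) + exp(-2*I*pi/3) = 0.)
A character is irreducible iff <chi, chi> = 1, so this representation is reducible.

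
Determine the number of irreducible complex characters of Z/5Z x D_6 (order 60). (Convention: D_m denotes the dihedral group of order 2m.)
30

Reasoning: The number of irreducible complex representations of a finite group equals its number of conjugacy classes. For a direct product, #classes(G x H) = #classes(G) * #classes(H). Z/5Z has 5 classes (abelian), D_6 has 6 classes, so 5 * 6 = 30, so Z/5Z x D_6 (order 60) has exactly 30 irreducible complex representations.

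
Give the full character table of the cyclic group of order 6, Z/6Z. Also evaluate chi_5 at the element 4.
Character table of Z/6Z (irreps indexed chi_0,...,chi_5 with chi_k(m) = zeta_6^(k*m), zeta_6 = exp(2*pi*i/6)):
  irrep \ class  {0} (size 1)  {1} (size 1)    {2} (size 1)    {3} (size 1)  {4} (size 1)    {5} (size 1)  
  chi_0          1             1               1               1             1               1             
  chi_1          1             exp(I*pi/3)     exp(2*I*pi/3)   -1            exp(-2*I*pi/3)  exp(-I*pi/3)  
  chi_2          1             exp(2*I*pi/3)   exp(-2*I*pi/3)  1             exp(2*I*pi/3)   exp(-2*I*pi/3)
  chi_3          1             -1              1               -1            1               -1            
  chi_4          1             exp(-2*I*pi/3)  exp(2*I*pi/3)   1             exp(-2*I*pi/3)  exp(2*I*pi/3) 
  chi_5          1             exp(-I*pi/3)    exp(-2*I*pi/3)  -1            exp(2*I*pi/3)   exp(I*pi/3)   

Spot check: chi_5(4) = zeta_6^(5*4) = zeta_6^20 = exp(2*I*pi/3).

Working: Z/6Z is abelian, so all 6 irreducible complex representations are 1-dimensional. They are given by chi_k(m) = zeta_6^(k*m) for k = 0,...,5. Row orthogonality: sum_m chi_k(m) conj(chi_l(m)) = 6 * [k = l].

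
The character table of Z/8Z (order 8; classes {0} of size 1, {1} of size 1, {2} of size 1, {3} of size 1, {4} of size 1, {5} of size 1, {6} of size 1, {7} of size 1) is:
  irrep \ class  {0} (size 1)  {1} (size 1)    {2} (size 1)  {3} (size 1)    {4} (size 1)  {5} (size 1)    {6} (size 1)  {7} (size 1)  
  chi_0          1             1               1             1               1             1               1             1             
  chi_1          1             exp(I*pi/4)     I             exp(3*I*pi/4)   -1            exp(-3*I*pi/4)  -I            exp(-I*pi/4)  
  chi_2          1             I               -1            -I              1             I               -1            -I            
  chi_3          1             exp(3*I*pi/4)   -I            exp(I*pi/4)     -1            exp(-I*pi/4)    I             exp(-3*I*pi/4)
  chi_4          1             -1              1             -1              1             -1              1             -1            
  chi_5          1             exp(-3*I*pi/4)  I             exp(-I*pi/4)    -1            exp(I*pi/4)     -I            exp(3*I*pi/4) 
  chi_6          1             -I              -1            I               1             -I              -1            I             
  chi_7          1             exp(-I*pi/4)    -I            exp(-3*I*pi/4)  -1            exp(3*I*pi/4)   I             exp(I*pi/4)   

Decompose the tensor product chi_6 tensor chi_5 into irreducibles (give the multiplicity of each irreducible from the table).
chi_6 tensor chi_5 = chi_3 (all other irreducibles have multiplicity 0).

Details: The character of a tensor product is the pointwise product (chi_6 * chi_5)(C) = chi_6(C) * chi_5(C):
  {0}: (1)*(1), {1}: (-I)*(exp(-3*I*pi/4)), {2}: (-1)*(I), {3}: (I)*(exp(-I*pi/4)), {4}: (1)*(-1), {5}: (-I)*(exp(I*pi/4)), {6}: (-1)*(-I), {7}: (I)*(exp(3*I*pi/4))
so (chi_6 * chi_5) takes values
  {0} -> 1, {1} -> -exp(-I*pi/4), {2} -> -I, {3} -> exp(I*pi/4), {4} -> -1, {5} -> -exp(3*I*pi/4), {6} -> I, {7} -> exp(-3*I*pi/4).
Now take the inner product of this character with each irreducible chi from the table, <chi_6*chi_5, chi> = (1/8) sum_C |C| (chi_6*chi_5)(C) conj(chi(C)):
  <chi_6*chi_5, chi_0> = (1/8)[1*(1)*conj(1) + 1*(-exp(-I*pi/4))*conj(1) + 1*(-I)*conj(1) + 1*(exp(I*pi/4))*conj(1) + 1*(-1)*conj(1) + 1*(-exp(3*I*pi/4))*conj(1) + 1*(I)*conj(1) + 1*(exp(-3*I*pi/4))*conj(1)]
      = (1/8)[(1) + (-exp(-I*pi/4)) + (-I) + (exp(I*pi/4)) + (-1) + (-exp(3*I*pi/4)) + (I) + (exp(-3*I*pi/4))] = 0/8 = 0
  <chi_6*chi_5, chi_1> = (1/8)[1*(1)*conj(1) + 1*(-exp(-I*pi/4))*conj(exp(I*pi/4)) + 1*(-I)*conj(I) + 1*(exp(I*pi/4))*conj(exp(3*I*pi/4)) + 1*(-1)*conj(-1) + 1*(-exp(3*I*pi/4))*conj(exp(-3*I*pi/4)) + 1*(I)*conj(-I) + 1*(exp(-3*I*pi/4))*conj(exp(-I*pi/4))]
      = (1/8)[(1) + (I) + (-1) + (-I) + (1) + (I) + (-1) + (-I)] = 0/8 = 0
  <chi_6*chi_5, chi_2> = (1/8)[1*(1)*conj(1) + 1*(-exp(-I*pi/4))*conj(I) + 1*(-I)*conj(-1) + 1*(exp(I*pi/4))*conj(-I) + 1*(-1)*conj(1) + 1*(-exp(3*I*pi/4))*conj(I) + 1*(I)*conj(-1) + 1*(exp(-3*I*pi/4))*conj(-I)]
      = (1/8)[(1) + (exp(I*pi/4)) + (I) + (exp(3*I*pi/4)) + (-1) + (exp(-3*I*pi/4)) + (-I) + (exp(-I*pi/4))] = 0/8 = 0
  <chi_6*chi_5, chi_3> = (1/8)[1*(1)*conj(1) + 1*(-exp(-I*pi/4))*conj(exp(3*I*pi/4)) + 1*(-I)*conj(-I) + 1*(exp(I*pi/4))*conj(exp(I*pi/4)) + 1*(-1)*conj(-1) + 1*(-exp(3*I*pi/4))*conj(exp(-I*pi/4)) + 1*(I)*conj(I) + 1*(exp(-3*I*pi/4))*conj(exp(-3*I*pi/4))]
      = (1/8)[(1) + (1) + (1) + (1) + (1) + (1) + (1) + (1)] = 8/8 = 1
  <chi_6*chi_5, chi_4> = (1/8)[1*(1)*conj(1) + 1*(-exp(-I*pi/4))*conj(-1) + 1*(-I)*conj(1) + 1*(exp(I*pi/4))*conj(-1) + 1*(-1)*conj(1) + 1*(-exp(3*I*pi/4))*conj(-1) + 1*(I)*conj(1) + 1*(exp(-3*I*pi/4))*conj(-1)]
      = (1/8)[(1) + (exp(-I*pi/4)) + (-I) + (-exp(I*pi/4)) + (-1) + (exp(3*I*pi/4)) + (I) + (-exp(-3*I*pi/4))] = 0/8 = 0
  <chi_6*chi_5, chi_5> = (1/8)[1*(1)*conj(1) + 1*(-exp(-I*pi/4))*conj(exp(-3*I*pi/4)) + 1*(-I)*conj(I) + 1*(exp(I*pi/4))*conj(exp(-I*pi/4)) + 1*(-1)*conj(-1) + 1*(-exp(3*I*pi/4))*conj(exp(I*pi/4)) + 1*(I)*conj(-I) + 1*(exp(-3*I*pi/4))*conj(exp(3*I*pi/4))]
      = (1/8)[(1) + (-I) + (-1) + (I) + (1) + (-I) + (-1) + (I)] = 0/8 = 0
  <chi_6*chi_5, chi_6> = (1/8)[1*(1)*conj(1) + 1*(-exp(-I*pi/4))*conj(-I) + 1*(-I)*conj(-1) + 1*(exp(I*pi/4))*conj(I) + 1*(-1)*conj(1) + 1*(-exp(3*I*pi/4))*conj(-I) + 1*(I)*conj(-1) + 1*(exp(-3*I*pi/4))*conj(I)]
      = (1/8)[(1) + (-exp(I*pi/4)) + (I) + (-exp(3*I*pi/4)) + (-1) + (-exp(-3*I*pi/4)) + (-I) + (-exp(-I*pi/4))] = 0/8 = 0
  <chi_6*chi_5, chi_7> = (1/8)[1*(1)*conj(1) + 1*(-exp(-I*pi/4))*conj(exp(-I*pi/4)) + 1*(-I)*conj(-I) + 1*(exp(I*pi/4))*conj(exp(-3*I*pi/4)) + 1*(-1)*conj(-1) + 1*(-exp(3*I*pi/4))*conj(exp(3*I*pi/4)) + 1*(I)*conj(I) + 1*(exp(-3*I*pi/4))*conj(exp(I*pi/4))]
      = (1/8)[(1) + (-1) + (1) + (-1) + (1) + (-1) + (1) + (-1)] = 0/8 = 0
(Exp terms are combined using exp(i*s)*conj(exp(i*t)) = exp(i*(s-t)), and sums of them are collapsed using the identity that for every m > 1 the m distinct m-th roots of unity sum to 0, e.g. 1 + exp(2*I*pi/3) + exp(-2*I*pi/3) = 0.)
Hence the multiplicities are chi_3: 1. Dimension check: dim(chi_6)*dim(chi_5) = 1*1 = 1 and sum (mult * dim) = 1*1 = 1.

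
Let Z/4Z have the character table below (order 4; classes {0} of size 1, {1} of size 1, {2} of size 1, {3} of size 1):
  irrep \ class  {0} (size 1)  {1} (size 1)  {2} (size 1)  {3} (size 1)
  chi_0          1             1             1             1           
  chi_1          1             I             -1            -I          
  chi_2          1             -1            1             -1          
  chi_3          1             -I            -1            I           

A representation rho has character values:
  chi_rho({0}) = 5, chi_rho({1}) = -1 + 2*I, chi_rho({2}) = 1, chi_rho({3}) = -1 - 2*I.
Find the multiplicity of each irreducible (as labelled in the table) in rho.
Multiplicities: chi_0: 1, chi_1: 2, chi_2: 2, chi_3: 0.

Derivation: Use <chi_rho, chi> = (1/|G|) sum_C |C| * chi_rho(C) * conj(chi(C)) with |G| = 4 for each irreducible chi in the table:
  <chi_rho, chi_0> = (1/4)[1*(5)*conj(1) + 1*(-1 + 2*I)*conj(1) + 1*(1)*conj(1) + 1*(-1 - 2*I)*conj(1)]
      = (1/4)[(5) + (-1 + 2*I) + (1) + (-1 - 2*I)] = 4/4 = 1
  <chi_rho, chi_1> = (1/4)[1*(5)*conj(1) + 1*(-1 + 2*I)*conj(I) + 1*(1)*conj(-1) + 1*(-1 - 2*I)*conj(-I)]
      = (1/4)[(5) + (2 + I) + (-1) + (2 - I)] = 8/4 = 2
  <chi_rho, chi_2> = (1/4)[1*(5)*conj(1) + 1*(-1 + 2*I)*conj(-1) + 1*(1)*conj(1) + 1*(-1 - 2*I)*conj(-1)]
      = (1/4)[(5) + (1 - 2*I) + (1) + (1 + 2*I)] = 8/4 = 2
  <chi_rho, chi_3> = (1/4)[1*(5)*conj(1) + 1*(-1 + 2*I)*conj(-I) + 1*(1)*conj(-1) + 1*(-1 - 2*I)*conj(I)]
      = (1/4)[(5) + (-2 - I) + (-1) + (-2 + I)] = 0/4 = 0
(Exp terms are combined using exp(i*s)*conj(exp(i*t)) = exp(i*(s-t)), and sums of them are collapsed using the identity that for every m > 1 the m distinct m-th roots of unity sum to 0, e.g. 1 + exp(2*I*pi/3) + exp(-2*I*pi/3) = 0.)
Dimension check: dim(rho) = sum (mult * dim) = 1*1 + 2*1 + 2*1 + 0*1 = 5 = chi_rho(e) = 5.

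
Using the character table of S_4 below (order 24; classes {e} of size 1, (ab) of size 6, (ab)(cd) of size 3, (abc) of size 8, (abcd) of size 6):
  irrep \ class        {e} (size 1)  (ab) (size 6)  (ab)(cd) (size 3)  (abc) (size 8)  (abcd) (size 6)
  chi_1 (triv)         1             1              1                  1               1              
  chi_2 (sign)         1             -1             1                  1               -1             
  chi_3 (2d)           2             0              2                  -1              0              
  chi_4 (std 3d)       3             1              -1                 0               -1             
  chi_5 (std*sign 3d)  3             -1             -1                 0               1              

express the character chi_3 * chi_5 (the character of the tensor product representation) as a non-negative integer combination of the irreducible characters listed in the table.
chi_3 tensor chi_5 = chi_4 + chi_5 (all other irreducibles have multiplicity 0).

Justification: The character of a tensor product is the pointwise product (chi_3 * chi_5)(C) = chi_3(C) * chi_5(C):
  {e}: (2)*(3), (ab): (0)*(-1), (ab)(cd): (2)*(-1), (abc): (-1)*(0), (abcd): (0)*(1)
so (chi_3 * chi_5) takes values
  {e} -> 6, (ab) -> 0, (ab)(cd) -> -2, (abc) -> 0, (abcd) -> 0.
Now take the inner product of this character with each irreducible chi from the table, <chi_3*chi_5, chi> = (1/24) sum_C |C| (chi_3*chi_5)(C) conj(chi(C)):
  <chi_3*chi_5, chi_1> = (1/24)[1*(6)*conj(1) + 6*(0)*conj(1) + 3*(-2)*conj(1) + 8*(0)*conj(1) + 6*(0)*conj(1)]
      = (1/24)[(6) + (0) + (-6) + (0) + (0)] = 0/24 = 0
  <chi_3*chi_5, chi_2> = (1/24)[1*(6)*conj(1) + 6*(0)*conj(-1) + 3*(-2)*conj(1) + 8*(0)*conj(1) + 6*(0)*conj(-1)]
      = (1/24)[(6) + (0) + (-6) + (0) + (0)] = 0/24 = 0
  <chi_3*chi_5, chi_3> = (1/24)[1*(6)*conj(2) + 6*(0)*conj(0) + 3*(-2)*conj(2) + 8*(0)*conj(-1) + 6*(0)*conj(0)]
      = (1/24)[(12) + (0) + (-12) + (0) + (0)] = 0/24 = 0
  <chi_3*chi_5, chi_4> = (1/24)[1*(6)*conj(3) + 6*(0)*conj(1) + 3*(-2)*conj(-1) + 8*(0)*conj(0) + 6*(0)*conj(-1)]
      = (1/24)[(18) + (0) + (6) + (0) + (0)] = 24/24 = 1
  <chi_3*chi_5, chi_5> = (1/24)[1*(6)*conj(3) + 6*(0)*conj(-1) + 3*(-2)*conj(-1) + 8*(0)*conj(0) + 6*(0)*conj(1)]
      = (1/24)[(18) + (0) + (6) + (0) + (0)] = 24/24 = 1
Hence the multiplicities are chi_4: 1, chi_5: 1. Dimension check: dim(chi_3)*dim(chi_5) = 2*3 = 6 and sum (mult * dim) = 1*3 + 1*3 = 6.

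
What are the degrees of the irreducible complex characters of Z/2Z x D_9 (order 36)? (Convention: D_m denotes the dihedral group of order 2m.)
Dimensions: 1, 1, 1, 1, 2, 2, 2, 2, 2, 2, 2, 2

Details: There are 12 irreducibles (= number of conjugacy classes). Their dimensions d_i satisfy sum d_i^2 = |G| = 36: 1 + 1 + 1 + 1 + 4 + 4 + 4 + 4 + 4 + 4 + 4 + 4 = 36. (For the product with Z/2Z: each of the 2 1-dim characters of Z/2Z tensors with each irrep of D_9, giving 2 copies of each D_9-dimension.)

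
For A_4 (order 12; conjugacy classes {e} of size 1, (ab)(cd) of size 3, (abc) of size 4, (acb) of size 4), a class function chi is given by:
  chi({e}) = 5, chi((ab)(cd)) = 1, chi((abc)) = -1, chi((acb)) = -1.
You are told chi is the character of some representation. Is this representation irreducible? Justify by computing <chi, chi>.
Not irreducible (reducible): <chi, chi> = 3 > 1.

Why: <chi, chi> = (1/|G|) sum_C |C| * |chi(C)|^2 = (1/12)[1*|5|^2 + 3*|1|^2 + 4*|-1|^2 + 4*|-1|^2]
  = (1/12)[(25) + (3) + (4) + (4)] = 36/12 = 3.
(Exp terms are combined using exp(i*s)*conj(exp(i*t)) = exp(i*(s-t)), and sums of them are collapsed using the identity that for every m > 1 the m distinct m-th roots of unity sum to 0, e.g. 1 + exp(2*I*pi/3) + exp(-2*I*pi/3) = 0.)
A character is irreducible iff <chi, chi> = 1, so this representation is reducible.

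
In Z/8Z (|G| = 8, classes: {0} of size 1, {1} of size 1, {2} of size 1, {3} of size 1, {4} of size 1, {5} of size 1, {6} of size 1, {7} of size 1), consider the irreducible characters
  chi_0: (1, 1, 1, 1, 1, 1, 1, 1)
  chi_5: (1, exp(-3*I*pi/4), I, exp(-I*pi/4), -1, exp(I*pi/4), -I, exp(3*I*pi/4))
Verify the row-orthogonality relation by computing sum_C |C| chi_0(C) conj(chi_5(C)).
Sum = 0; so <chi_0, chi_5> = 0 (distinct irreducibles are orthogonal).

Why: Compute term by term over conjugacy classes (|C| * chi_0(C) * conj(chi_5(C))):
  1*(1)*conj(1) + 1*(1)*conj(exp(-3*I*pi/4)) + 1*(1)*conj(I) + 1*(1)*conj(exp(-I*pi/4)) + 1*(1)*conj(-1) + 1*(1)*conj(exp(I*pi/4)) + 1*(1)*conj(-I) + 1*(1)*conj(exp(3*I*pi/4))
  = (1) + (exp(3*I*pi/4)) + (-I) + (exp(I*pi/4)) + (-1) + (exp(-I*pi/4)) + (I) + (exp(-3*I*pi/4))
  = 0.
(Exp terms are combined using exp(i*s)*conj(exp(i*t)) = exp(i*(s-t)), and sums of them are collapsed using the identity that for every m > 1 the m distinct m-th roots of unity sum to 0, e.g. 1 + exp(2*I*pi/3) + exp(-2*I*pi/3) = 0.)
Dividing by |G| = 8 gives 0/8 = 0, matching the row-orthogonality relation <chi_0, chi_5> = [chi_0 = chi_5].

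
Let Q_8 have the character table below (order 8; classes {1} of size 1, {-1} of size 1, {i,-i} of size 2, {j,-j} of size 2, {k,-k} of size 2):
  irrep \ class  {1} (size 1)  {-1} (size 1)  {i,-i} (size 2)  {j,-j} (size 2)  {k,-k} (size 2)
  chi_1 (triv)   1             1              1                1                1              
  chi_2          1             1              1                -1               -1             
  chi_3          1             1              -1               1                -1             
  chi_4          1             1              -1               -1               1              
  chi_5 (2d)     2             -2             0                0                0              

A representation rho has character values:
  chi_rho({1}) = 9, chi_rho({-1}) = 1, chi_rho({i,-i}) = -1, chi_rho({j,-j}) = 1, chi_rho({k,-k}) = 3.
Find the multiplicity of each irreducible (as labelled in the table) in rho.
Multiplicities: chi_1: 2, chi_2: 0, chi_3: 1, chi_4: 2, chi_5: 2.

Details: Use <chi_rho, chi> = (1/|G|) sum_C |C| * chi_rho(C) * conj(chi(C)) with |G| = 8 for each irreducible chi in the table:
  <chi_rho, chi_1> = (1/8)[1*(9)*conj(1) + 1*(1)*conj(1) + 2*(-1)*conj(1) + 2*(1)*conj(1) + 2*(3)*conj(1)]
      = (1/8)[(9) + (1) + (-2) + (2) + (6)] = 16/8 = 2
  <chi_rho, chi_2> = (1/8)[1*(9)*conj(1) + 1*(1)*conj(1) + 2*(-1)*conj(1) + 2*(1)*conj(-1) + 2*(3)*conj(-1)]
      = (1/8)[(9) + (1) + (-2) + (-2) + (-6)] = 0/8 = 0
  <chi_rho, chi_3> = (1/8)[1*(9)*conj(1) + 1*(1)*conj(1) + 2*(-1)*conj(-1) + 2*(1)*conj(1) + 2*(3)*conj(-1)]
      = (1/8)[(9) + (1) + (2) + (2) + (-6)] = 8/8 = 1
  <chi_rho, chi_4> = (1/8)[1*(9)*conj(1) + 1*(1)*conj(1) + 2*(-1)*conj(-1) + 2*(1)*conj(-1) + 2*(3)*conj(1)]
      = (1/8)[(9) + (1) + (2) + (-2) + (6)] = 16/8 = 2
  <chi_rho, chi_5> = (1/8)[1*(9)*conj(2) + 1*(1)*conj(-2) + 2*(-1)*conj(0) + 2*(1)*conj(0) + 2*(3)*conj(0)]
      = (1/8)[(18) + (-2) + (0) + (0) + (0)] = 16/8 = 2
Dimension check: dim(rho) = sum (mult * dim) = 2*1 + 0*1 + 1*1 + 2*1 + 2*2 = 9 = chi_rho(e) = 9.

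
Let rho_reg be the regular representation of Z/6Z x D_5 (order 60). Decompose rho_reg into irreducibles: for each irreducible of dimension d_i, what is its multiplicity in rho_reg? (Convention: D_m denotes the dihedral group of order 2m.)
Each irreducible V_i of dimension d_i appears with multiplicity d_i, i.e. rho_reg = (direct sum over all irreducibles V_i) d_i V_i. The irreducible dimensions for Z/6Z x D_5 are 1, 1, 1, 1, 1, 1, 1, 1, 1, 1, 1, 1, 2, 2, 2, 2, 2, 2, 2, 2, 2, 2, 2, 2: 12 irreducibles of dimension 1, each with multiplicity 1; 12 irreducibles of dimension 2, each with multiplicity 2. Total dimension 12*1*1 + 12*2*2 = 60 = |G|.

General theorem: in the regular representation of a finite group G, each irreducible appears with multiplicity equal to its dimension. Check: dim(rho_reg) = sum d_i^2 = 1 + 1 + 1 + 1 + 1 + 1 + 1 + 1 + 1 + 1 + 1 + 1 + 4 + 4 + 4 + 4 + 4 + 4 + 4 + 4 + 4 + 4 + 4 + 4 = 60 = |G|.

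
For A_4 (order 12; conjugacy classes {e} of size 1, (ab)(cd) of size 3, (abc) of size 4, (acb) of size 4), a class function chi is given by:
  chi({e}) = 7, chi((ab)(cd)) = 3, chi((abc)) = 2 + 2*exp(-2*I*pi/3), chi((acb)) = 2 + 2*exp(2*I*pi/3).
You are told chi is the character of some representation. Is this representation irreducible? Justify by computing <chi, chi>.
Not irreducible (reducible): <chi, chi> = 9 > 1.

<chi, chi> = (1/|G|) sum_C |C| * |chi(C)|^2 = (1/12)[1*|7|^2 + 3*|3|^2 + 4*|2 + 2*exp(-2*I*pi/3)|^2 + 4*|2 + 2*exp(2*I*pi/3)|^2]
  = (1/12)[(49) + (27) + (16) + (16)] = 108/12 = 9.
(Exp terms are combined using exp(i*s)*conj(exp(i*t)) = exp(i*(s-t)), and sums of them are collapsed using the identity that for every m > 1 the m distinct m-th roots of unity sum to 0, e.g. 1 + exp(2*I*pi/3) + exp(-2*I*pi/3) = 0.)
A character is irreducible iff <chi, chi> = 1, so this representation is reducible.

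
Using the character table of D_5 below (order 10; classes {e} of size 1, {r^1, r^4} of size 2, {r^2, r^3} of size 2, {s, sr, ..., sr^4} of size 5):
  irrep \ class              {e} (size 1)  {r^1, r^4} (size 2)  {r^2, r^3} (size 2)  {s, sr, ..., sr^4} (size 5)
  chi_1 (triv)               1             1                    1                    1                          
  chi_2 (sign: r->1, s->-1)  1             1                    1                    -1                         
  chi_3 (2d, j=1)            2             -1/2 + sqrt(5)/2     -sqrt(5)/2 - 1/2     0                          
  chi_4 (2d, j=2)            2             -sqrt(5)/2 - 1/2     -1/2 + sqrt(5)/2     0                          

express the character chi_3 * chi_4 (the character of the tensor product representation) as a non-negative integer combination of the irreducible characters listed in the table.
chi_3 tensor chi_4 = chi_3 + chi_4 (all other irreducibles have multiplicity 0).

Solution. The character of a tensor product is the pointwise product (chi_3 * chi_4)(C) = chi_3(C) * chi_4(C):
  {e}: (2)*(2), {r^1, r^4}: (-1/2 + sqrt(5)/2)*(-sqrt(5)/2 - 1/2), {r^2, r^3}: (-sqrt(5)/2 - 1/2)*(-1/2 + sqrt(5)/2), {s, sr, ..., sr^4}: (0)*(0)
so (chi_3 * chi_4) takes values
  {e} -> 4, {r^1, r^4} -> -1, {r^2, r^3} -> -1, {s, sr, ..., sr^4} -> 0.
Now take the inner product of this character with each irreducible chi from the table, <chi_3*chi_4, chi> = (1/10) sum_C |C| (chi_3*chi_4)(C) conj(chi(C)):
  <chi_3*chi_4, chi_1> = (1/10)[1*(4)*conj(1) + 2*(-1)*conj(1) + 2*(-1)*conj(1) + 5*(0)*conj(1)]
      = (1/10)[(4) + (-2) + (-2) + (0)] = 0/10 = 0
  <chi_3*chi_4, chi_2> = (1/10)[1*(4)*conj(1) + 2*(-1)*conj(1) + 2*(-1)*conj(1) + 5*(0)*conj(-1)]
      = (1/10)[(4) + (-2) + (-2) + (0)] = 0/10 = 0
  <chi_3*chi_4, chi_3> = (1/10)[1*(4)*conj(2) + 2*(-1)*conj(-1/2 + sqrt(5)/2) + 2*(-1)*conj(-sqrt(5)/2 - 1/2) + 5*(0)*conj(0)]
      = (1/10)[(8) + (1 - sqrt(5)) + (1 + sqrt(5)) + (0)] = 10/10 = 1
  <chi_3*chi_4, chi_4> = (1/10)[1*(4)*conj(2) + 2*(-1)*conj(-sqrt(5)/2 - 1/2) + 2*(-1)*conj(-1/2 + sqrt(5)/2) + 5*(0)*conj(0)]
      = (1/10)[(8) + (1 + sqrt(5)) + (1 - sqrt(5)) + (0)] = 10/10 = 1
Hence the multiplicities are chi_3: 1, chi_4: 1. Dimension check: dim(chi_3)*dim(chi_4) = 2*2 = 4 and sum (mult * dim) = 1*2 + 1*2 = 4.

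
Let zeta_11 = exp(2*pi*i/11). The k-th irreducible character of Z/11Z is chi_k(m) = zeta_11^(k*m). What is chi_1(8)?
chi_1(8) = zeta_11^8 = exp(-6*I*pi/11)

Argument: chi_1(8) = zeta_11^(1*8) = zeta_11^8. Since zeta_11^11 = 1, this equals zeta_11^8 = exp(2*pi*i*8/11) = exp(-6*I*pi/11).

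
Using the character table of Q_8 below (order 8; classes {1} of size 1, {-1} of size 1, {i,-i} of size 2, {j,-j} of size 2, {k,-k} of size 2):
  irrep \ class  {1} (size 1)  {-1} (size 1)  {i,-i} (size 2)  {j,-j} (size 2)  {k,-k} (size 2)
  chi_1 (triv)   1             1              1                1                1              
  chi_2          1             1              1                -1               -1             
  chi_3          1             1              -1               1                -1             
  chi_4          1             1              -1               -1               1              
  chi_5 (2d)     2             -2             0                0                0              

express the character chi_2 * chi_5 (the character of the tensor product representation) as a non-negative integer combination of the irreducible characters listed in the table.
chi_2 tensor chi_5 = chi_5 (all other irreducibles have multiplicity 0).

Solution. The character of a tensor product is the pointwise product (chi_2 * chi_5)(C) = chi_2(C) * chi_5(C):
  {1}: (1)*(2), {-1}: (1)*(-2), {i,-i}: (1)*(0), {j,-j}: (-1)*(0), {k,-k}: (-1)*(0)
so (chi_2 * chi_5) takes values
  {1} -> 2, {-1} -> -2, {i,-i} -> 0, {j,-j} -> 0, {k,-k} -> 0.
Now take the inner product of this character with each irreducible chi from the table, <chi_2*chi_5, chi> = (1/8) sum_C |C| (chi_2*chi_5)(C) conj(chi(C)):
  <chi_2*chi_5, chi_1> = (1/8)[1*(2)*conj(1) + 1*(-2)*conj(1) + 2*(0)*conj(1) + 2*(0)*conj(1) + 2*(0)*conj(1)]
      = (1/8)[(2) + (-2) + (0) + (0) + (0)] = 0/8 = 0
  <chi_2*chi_5, chi_2> = (1/8)[1*(2)*conj(1) + 1*(-2)*conj(1) + 2*(0)*conj(1) + 2*(0)*conj(-1) + 2*(0)*conj(-1)]
      = (1/8)[(2) + (-2) + (0) + (0) + (0)] = 0/8 = 0
  <chi_2*chi_5, chi_3> = (1/8)[1*(2)*conj(1) + 1*(-2)*conj(1) + 2*(0)*conj(-1) + 2*(0)*conj(1) + 2*(0)*conj(-1)]
      = (1/8)[(2) + (-2) + (0) + (0) + (0)] = 0/8 = 0
  <chi_2*chi_5, chi_4> = (1/8)[1*(2)*conj(1) + 1*(-2)*conj(1) + 2*(0)*conj(-1) + 2*(0)*conj(-1) + 2*(0)*conj(1)]
      = (1/8)[(2) + (-2) + (0) + (0) + (0)] = 0/8 = 0
  <chi_2*chi_5, chi_5> = (1/8)[1*(2)*conj(2) + 1*(-2)*conj(-2) + 2*(0)*conj(0) + 2*(0)*conj(0) + 2*(0)*conj(0)]
      = (1/8)[(4) + (4) + (0) + (0) + (0)] = 8/8 = 1
Hence the multiplicities are chi_5: 1. Dimension check: dim(chi_2)*dim(chi_5) = 1*2 = 2 and sum (mult * dim) = 1*2 = 2.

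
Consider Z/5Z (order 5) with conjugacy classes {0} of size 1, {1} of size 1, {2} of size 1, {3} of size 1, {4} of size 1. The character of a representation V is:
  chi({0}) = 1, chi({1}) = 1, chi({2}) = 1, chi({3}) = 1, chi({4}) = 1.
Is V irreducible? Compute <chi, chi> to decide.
Irreducible: <chi, chi> = 1.

Working: <chi, chi> = (1/|G|) sum_C |C| * |chi(C)|^2 = (1/5)[1*|1|^2 + 1*|1|^2 + 1*|1|^2 + 1*|1|^2 + 1*|1|^2]
  = (1/5)[(1) + (1) + (1) + (1) + (1)] = 5/5 = 1.
(Exp terms are combined using exp(i*s)*conj(exp(i*t)) = exp(i*(s-t)), and sums of them are collapsed using the identity that for every m > 1 the m distinct m-th roots of unity sum to 0, e.g. 1 + exp(2*I*pi/3) + exp(-2*I*pi/3) = 0.)
A character is irreducible iff <chi, chi> = 1, so this representation is irreducible.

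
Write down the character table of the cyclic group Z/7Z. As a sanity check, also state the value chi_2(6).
Character table of Z/7Z (irreps indexed chi_0,...,chi_6 with chi_k(m) = zeta_7^(k*m), zeta_7 = exp(2*pi*i/7)):
  irrep \ class  {0} (size 1)  {1} (size 1)    {2} (size 1)    {3} (size 1)    {4} (size 1)    {5} (size 1)    {6} (size 1)  
  chi_0          1             1               1               1               1               1               1             
  chi_1          1             exp(2*I*pi/7)   exp(4*I*pi/7)   exp(6*I*pi/7)   exp(-6*I*pi/7)  exp(-4*I*pi/7)  exp(-2*I*pi/7)
  chi_2          1             exp(4*I*pi/7)   exp(-6*I*pi/7)  exp(-2*I*pi/7)  exp(2*I*pi/7)   exp(6*I*pi/7)   exp(-4*I*pi/7)
  chi_3          1             exp(6*I*pi/7)   exp(-2*I*pi/7)  exp(4*I*pi/7)   exp(-4*I*pi/7)  exp(2*I*pi/7)   exp(-6*I*pi/7)
  chi_4          1             exp(-6*I*pi/7)  exp(2*I*pi/7)   exp(-4*I*pi/7)  exp(4*I*pi/7)   exp(-2*I*pi/7)  exp(6*I*pi/7) 
  chi_5          1             exp(-4*I*pi/7)  exp(6*I*pi/7)   exp(2*I*pi/7)   exp(-2*I*pi/7)  exp(-6*I*pi/7)  exp(4*I*pi/7) 
  chi_6          1             exp(-2*I*pi/7)  exp(-4*I*pi/7)  exp(-6*I*pi/7)  exp(6*I*pi/7)   exp(4*I*pi/7)   exp(2*I*pi/7) 

Spot check: chi_2(6) = zeta_7^(2*6) = zeta_7^12 = exp(-4*I*pi/7).

Argument: Z/7Z is abelian, so all 7 irreducible complex representations are 1-dimensional. They are given by chi_k(m) = zeta_7^(k*m) for k = 0,...,6. Row orthogonality: sum_m chi_k(m) conj(chi_l(m)) = 7 * [k = l].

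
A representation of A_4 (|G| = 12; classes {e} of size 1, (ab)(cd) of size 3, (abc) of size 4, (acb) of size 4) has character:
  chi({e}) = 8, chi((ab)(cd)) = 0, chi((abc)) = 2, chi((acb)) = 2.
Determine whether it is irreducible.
Not irreducible (reducible): <chi, chi> = 8 > 1.

Proof sketch: <chi, chi> = (1/|G|) sum_C |C| * |chi(C)|^2 = (1/12)[1*|8|^2 + 3*|0|^2 + 4*|2|^2 + 4*|2|^2]
  = (1/12)[(64) + (0) + (16) + (16)] = 96/12 = 8.
(Exp terms are combined using exp(i*s)*conj(exp(i*t)) = exp(i*(s-t)), and sums of them are collapsed using the identity that for every m > 1 the m distinct m-th roots of unity sum to 0, e.g. 1 + exp(2*I*pi/3) + exp(-2*I*pi/3) = 0.)
A character is irreducible iff <chi, chi> = 1, so this representation is reducible.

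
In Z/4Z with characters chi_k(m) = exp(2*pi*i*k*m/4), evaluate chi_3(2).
chi_3(2) = zeta_4^6 = -1

Solution. chi_3(2) = zeta_4^(3*2) = zeta_4^6. Since zeta_4^4 = 1, this equals zeta_4^2 = exp(2*pi*i*2/4) = -1.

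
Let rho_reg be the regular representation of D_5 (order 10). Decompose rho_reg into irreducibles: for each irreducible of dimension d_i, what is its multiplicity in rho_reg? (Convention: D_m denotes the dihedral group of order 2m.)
Each irreducible V_i of dimension d_i appears with multiplicity d_i, i.e. rho_reg = (direct sum over all irreducibles V_i) d_i V_i. The irreducible dimensions for D_5 are 1, 1, 2, 2: 2 irreducibles of dimension 1, each with multiplicity 1; 2 irreducibles of dimension 2, each with multiplicity 2. Total dimension 2*1*1 + 2*2*2 = 10 = |G|.

Why: General theorem: in the regular representation of a finite group G, each irreducible appears with multiplicity equal to its dimension. Check: dim(rho_reg) = sum d_i^2 = 1 + 1 + 4 + 4 = 10 = |G|.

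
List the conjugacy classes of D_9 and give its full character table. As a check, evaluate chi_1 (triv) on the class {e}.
Conjugacy classes: {e} of size 1, {r^1, r^8} of size 2, {r^2, r^7} of size 2, {r^3, r^6} of size 2, {r^4, r^5} of size 2, {s, sr, ..., sr^8} of size 9.
Character table:
  irrep \ class              {e} (size 1)  {r^1, r^8} (size 2)  {r^2, r^7} (size 2)  {r^3, r^6} (size 2)  {r^4, r^5} (size 2)  {s, sr, ..., sr^8} (size 9)
  chi_1 (triv)               1             1                    1                    1                    1                    1                          
  chi_2 (sign: r->1, s->-1)  1             1                    1                    1                    1                    -1                         
  chi_3 (2d, j=1)            2             2*cos(2*pi/9)        2*cos(4*pi/9)        -1                   -2*cos(pi/9)         0                          
  chi_4 (2d, j=2)            2             2*cos(4*pi/9)        -2*cos(pi/9)         -1                   2*cos(2*pi/9)        0                          
  chi_5 (2d, j=3)            2             -1                   -1                   2                    -1                   0                          
  chi_6 (2d, j=4)            2             -2*cos(pi/9)         2*cos(2*pi/9)        -1                   2*cos(4*pi/9)        0                          

Spot check: chi_1 (triv) on {e} = 1.

Argument: D_9 has order 2*9 = 18 with 6 conjugacy classes, hence 6 irreducibles. Sum of squared dims 1 + 1 + 4 + 4 + 4 + 4 = 18 = |G|. Linear characters come from the abelianisation; the 2-dimensional irreps have character r^k -> 2*cos(2*pi*j*k/9), reflections -> 0.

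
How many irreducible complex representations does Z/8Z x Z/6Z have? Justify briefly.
48

Explanation: The number of irreducible complex representations of a finite group equals its number of conjugacy classes. Z/8Z x Z/6Z is abelian of order 48, so every element is its own conjugacy class: 48 classes, so Z/8Z x Z/6Z (order 48) has exactly 48 irreducible complex representations.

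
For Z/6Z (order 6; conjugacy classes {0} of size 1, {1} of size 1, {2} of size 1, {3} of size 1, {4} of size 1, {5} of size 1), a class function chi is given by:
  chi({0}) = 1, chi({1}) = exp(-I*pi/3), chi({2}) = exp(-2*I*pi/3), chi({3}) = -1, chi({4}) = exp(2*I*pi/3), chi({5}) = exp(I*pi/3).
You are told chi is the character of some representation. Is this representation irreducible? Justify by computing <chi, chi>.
Irreducible: <chi, chi> = 1.

Details: <chi, chi> = (1/|G|) sum_C |C| * |chi(C)|^2 = (1/6)[1*|1|^2 + 1*|exp(-I*pi/3)|^2 + 1*|exp(-2*I*pi/3)|^2 + 1*|-1|^2 + 1*|exp(2*I*pi/3)|^2 + 1*|exp(I*pi/3)|^2]
  = (1/6)[(1) + (1) + (1) + (1) + (1) + (1)] = 6/6 = 1.
(Exp terms are combined using exp(i*s)*conj(exp(i*t)) = exp(i*(s-t)), and sums of them are collapsed using the identity that for every m > 1 the m distinct m-th roots of unity sum to 0, e.g. 1 + exp(2*I*pi/3) + exp(-2*I*pi/3) = 0.)
A character is irreducible iff <chi, chi> = 1, so this representation is irreducible.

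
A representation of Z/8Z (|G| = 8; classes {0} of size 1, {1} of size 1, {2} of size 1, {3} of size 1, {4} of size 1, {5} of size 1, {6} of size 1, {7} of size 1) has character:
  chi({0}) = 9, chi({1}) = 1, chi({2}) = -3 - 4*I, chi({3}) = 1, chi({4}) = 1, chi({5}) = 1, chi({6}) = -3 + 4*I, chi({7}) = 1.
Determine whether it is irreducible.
Not irreducible (reducible): <chi, chi> = 17 > 1.

Solution. <chi, chi> = (1/|G|) sum_C |C| * |chi(C)|^2 = (1/8)[1*|9|^2 + 1*|1|^2 + 1*|-3 - 4*I|^2 + 1*|1|^2 + 1*|1|^2 + 1*|1|^2 + 1*|-3 + 4*I|^2 + 1*|1|^2]
  = (1/8)[(81) + (1) + (25) + (1) + (1) + (1) + (25) + (1)] = 136/8 = 17.
(Exp terms are combined using exp(i*s)*conj(exp(i*t)) = exp(i*(s-t)), and sums of them are collapsed using the identity that for every m > 1 the m distinct m-th roots of unity sum to 0, e.g. 1 + exp(2*I*pi/3) + exp(-2*I*pi/3) = 0.)
A character is irreducible iff <chi, chi> = 1, so this representation is reducible.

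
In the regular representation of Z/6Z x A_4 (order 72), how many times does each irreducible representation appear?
Each irreducible V_i of dimension d_i appears with multiplicity d_i, i.e. rho_reg = (direct sum over all irreducibles V_i) d_i V_i. The irreducible dimensions for Z/6Z x A_4 are 1, 1, 1, 1, 1, 1, 1, 1, 1, 1, 1, 1, 1, 1, 1, 1, 1, 1, 3, 3, 3, 3, 3, 3: 18 irreducibles of dimension 1, each with multiplicity 1; 6 irreducibles of dimension 3, each with multiplicity 3. Total dimension 18*1*1 + 6*3*3 = 72 = |G|.

Argument: General theorem: in the regular representation of a finite group G, each irreducible appears with multiplicity equal to its dimension. Check: dim(rho_reg) = sum d_i^2 = 1 + 1 + 1 + 1 + 1 + 1 + 1 + 1 + 1 + 1 + 1 + 1 + 1 + 1 + 1 + 1 + 1 + 1 + 9 + 9 + 9 + 9 + 9 + 9 = 72 = |G|.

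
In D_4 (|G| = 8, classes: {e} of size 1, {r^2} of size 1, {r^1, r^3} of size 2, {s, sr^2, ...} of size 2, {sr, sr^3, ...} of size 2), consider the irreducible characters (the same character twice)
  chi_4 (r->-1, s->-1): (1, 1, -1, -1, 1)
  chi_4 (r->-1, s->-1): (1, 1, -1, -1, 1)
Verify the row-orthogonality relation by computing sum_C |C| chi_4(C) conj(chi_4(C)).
Sum = 8 = |G| = 8; so <chi_4, chi_4> = 1 (norm-1 confirms irreducibility).

Solution. Compute term by term over conjugacy classes (|C| * chi_4(C) * conj(chi_4(C))):
  1*(1)*conj(1) + 1*(1)*conj(1) + 2*(-1)*conj(-1) + 2*(-1)*conj(-1) + 2*(1)*conj(1)
  = (1) + (1) + (2) + (2) + (2)
  = 8.
Dividing by |G| = 8 gives 8/8 = 1, matching the row-orthogonality relation <chi_4, chi_4> = [chi_4 = chi_4].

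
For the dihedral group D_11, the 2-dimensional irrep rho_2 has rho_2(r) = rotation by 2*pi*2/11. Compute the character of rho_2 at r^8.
chi_{rho_2}(r^8) = 2*cos(2*pi*2*8/11) = -2*cos(pi/11)

Derivation: rho_2(r^8) is rotation by angle 2*pi*2*8/11, whose trace is 2*cos(2*pi*2*8/11) = -2*cos(pi/11).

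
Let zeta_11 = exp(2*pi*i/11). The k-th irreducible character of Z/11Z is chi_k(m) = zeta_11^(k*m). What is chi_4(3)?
chi_4(3) = zeta_11^12 = exp(2*I*pi/11)

Why: chi_4(3) = zeta_11^(4*3) = zeta_11^12. Since zeta_11^11 = 1, this equals zeta_11^1 = exp(2*pi*i*1/11) = exp(2*I*pi/11).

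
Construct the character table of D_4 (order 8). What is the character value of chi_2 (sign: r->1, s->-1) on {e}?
Conjugacy classes: {e} of size 1, {r^2} of size 1, {r^1, r^3} of size 2, {s, sr^2, ...} of size 2, {sr, sr^3, ...} of size 2.
Character table:
  irrep \ class              {e} (size 1)  {r^2} (size 1)  {r^1, r^3} (size 2)  {s, sr^2, ...} (size 2)  {sr, sr^3, ...} (size 2)
  chi_1 (triv)               1             1               1                    1                        1                       
  chi_2 (sign: r->1, s->-1)  1             1               1                    -1                       -1                      
  chi_3 (r->-1, s->1)        1             1               -1                   1                        -1                      
  chi_4 (r->-1, s->-1)       1             1               -1                   -1                       1                       
  chi_5 (2d, j=1)            2             -2              0                    0                        0                       

Spot check: chi_2 (sign: r->1, s->-1) on {e} = 1.

Justification: D_4 has order 2*4 = 8 with 5 conjugacy classes, hence 5 irreducibles. Sum of squared dims 1 + 1 + 1 + 1 + 4 = 8 = |G|. Linear characters come from the abelianisation; the 2-dimensional irreps have character r^k -> 2*cos(2*pi*j*k/4), reflections -> 0.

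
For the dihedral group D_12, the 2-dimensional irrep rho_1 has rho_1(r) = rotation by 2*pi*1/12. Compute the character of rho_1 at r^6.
chi_{rho_1}(r^6) = 2*cos(2*pi*1*6/12) = -2

Why: rho_1(r^6) is rotation by angle 2*pi*1*6/12, whose trace is 2*cos(2*pi*1*6/12) = -2.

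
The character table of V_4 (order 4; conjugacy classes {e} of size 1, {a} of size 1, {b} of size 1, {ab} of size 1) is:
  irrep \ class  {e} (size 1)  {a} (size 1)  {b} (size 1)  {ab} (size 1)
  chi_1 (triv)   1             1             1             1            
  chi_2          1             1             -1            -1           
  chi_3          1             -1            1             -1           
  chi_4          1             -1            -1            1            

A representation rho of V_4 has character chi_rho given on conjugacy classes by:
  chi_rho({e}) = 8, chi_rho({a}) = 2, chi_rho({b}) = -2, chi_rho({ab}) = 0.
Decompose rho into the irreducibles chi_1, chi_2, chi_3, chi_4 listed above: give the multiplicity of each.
Multiplicities: chi_1: 2, chi_2: 3, chi_3: 1, chi_4: 2.

Why: Use <chi_rho, chi> = (1/|G|) sum_C |C| * chi_rho(C) * conj(chi(C)) with |G| = 4 for each irreducible chi in the table:
  <chi_rho, chi_1> = (1/4)[1*(8)*conj(1) + 1*(2)*conj(1) + 1*(-2)*conj(1) + 1*(0)*conj(1)]
      = (1/4)[(8) + (2) + (-2) + (0)] = 8/4 = 2
  <chi_rho, chi_2> = (1/4)[1*(8)*conj(1) + 1*(2)*conj(1) + 1*(-2)*conj(-1) + 1*(0)*conj(-1)]
      = (1/4)[(8) + (2) + (2) + (0)] = 12/4 = 3
  <chi_rho, chi_3> = (1/4)[1*(8)*conj(1) + 1*(2)*conj(-1) + 1*(-2)*conj(1) + 1*(0)*conj(-1)]
      = (1/4)[(8) + (-2) + (-2) + (0)] = 4/4 = 1
  <chi_rho, chi_4> = (1/4)[1*(8)*conj(1) + 1*(2)*conj(-1) + 1*(-2)*conj(-1) + 1*(0)*conj(1)]
      = (1/4)[(8) + (-2) + (2) + (0)] = 8/4 = 2
Dimension check: dim(rho) = sum (mult * dim) = 2*1 + 3*1 + 1*1 + 2*1 = 8 = chi_rho(e) = 8.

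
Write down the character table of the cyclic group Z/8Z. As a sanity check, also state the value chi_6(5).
Character table of Z/8Z (irreps indexed chi_0,...,chi_7 with chi_k(m) = zeta_8^(k*m), zeta_8 = exp(2*pi*i/8)):
  irrep \ class  {0} (size 1)  {1} (size 1)    {2} (size 1)  {3} (size 1)    {4} (size 1)  {5} (size 1)    {6} (size 1)  {7} (size 1)  
  chi_0          1             1               1             1               1             1               1             1             
  chi_1          1             exp(I*pi/4)     I             exp(3*I*pi/4)   -1            exp(-3*I*pi/4)  -I            exp(-I*pi/4)  
  chi_2          1             I               -1            -I              1             I               -1            -I            
  chi_3          1             exp(3*I*pi/4)   -I            exp(I*pi/4)     -1            exp(-I*pi/4)    I             exp(-3*I*pi/4)
  chi_4          1             -1              1             -1              1             -1              1             -1            
  chi_5          1             exp(-3*I*pi/4)  I             exp(-I*pi/4)    -1            exp(I*pi/4)     -I            exp(3*I*pi/4) 
  chi_6          1             -I              -1            I               1             -I              -1            I             
  chi_7          1             exp(-I*pi/4)    -I            exp(-3*I*pi/4)  -1            exp(3*I*pi/4)   I             exp(I*pi/4)   

Spot check: chi_6(5) = zeta_8^(6*5) = zeta_8^30 = -I.

Details: Z/8Z is abelian, so all 8 irreducible complex representations are 1-dimensional. They are given by chi_k(m) = zeta_8^(k*m) for k = 0,...,7. Row orthogonality: sum_m chi_k(m) conj(chi_l(m)) = 8 * [k = l].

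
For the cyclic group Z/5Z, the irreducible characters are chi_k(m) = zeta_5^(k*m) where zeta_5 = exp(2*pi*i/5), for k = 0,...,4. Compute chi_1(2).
chi_1(2) = zeta_5^2 = exp(4*I*pi/5)

Proof sketch: chi_1(2) = zeta_5^(1*2) = zeta_5^2. Since zeta_5^5 = 1, this equals zeta_5^2 = exp(2*pi*i*2/5) = exp(4*I*pi/5).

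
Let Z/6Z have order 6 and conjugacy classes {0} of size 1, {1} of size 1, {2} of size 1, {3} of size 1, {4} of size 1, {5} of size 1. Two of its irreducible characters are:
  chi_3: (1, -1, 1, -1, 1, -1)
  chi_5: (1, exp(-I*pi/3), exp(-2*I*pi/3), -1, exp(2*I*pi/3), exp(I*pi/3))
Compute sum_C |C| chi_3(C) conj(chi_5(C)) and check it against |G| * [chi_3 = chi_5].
Sum = 0; so <chi_3, chi_5> = 0 (distinct irreducibles are orthogonal).

Reasoning: Compute term by term over conjugacy classes (|C| * chi_3(C) * conj(chi_5(C))):
  1*(1)*conj(1) + 1*(-1)*conj(exp(-I*pi/3)) + 1*(1)*conj(exp(-2*I*pi/3)) + 1*(-1)*conj(-1) + 1*(1)*conj(exp(2*I*pi/3)) + 1*(-1)*conj(exp(I*pi/3))
  = (1) + (-exp(I*pi/3)) + (exp(2*I*pi/3)) + (1) + (exp(-2*I*pi/3)) + (-exp(-I*pi/3))
  = 0.
(Exp terms are combined using exp(i*s)*conj(exp(i*t)) = exp(i*(s-t)), and sums of them are collapsed using the identity that for every m > 1 the m distinct m-th roots of unity sum to 0, e.g. 1 + exp(2*I*pi/3) + exp(-2*I*pi/3) = 0.)
Dividing by |G| = 6 gives 0/6 = 0, matching the row-orthogonality relation <chi_3, chi_5> = [chi_3 = chi_5].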